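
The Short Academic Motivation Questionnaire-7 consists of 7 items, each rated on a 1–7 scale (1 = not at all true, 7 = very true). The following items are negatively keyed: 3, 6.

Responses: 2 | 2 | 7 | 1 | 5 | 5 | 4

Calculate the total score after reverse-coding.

Reversing items 3 and 6 with 8 − raw:
Total = 2 + 2 + (8−7) + 1 + 5 + (8−5) + 4
      = 2 + 2 + 1 + 1 + 5 + 3 + 4 = 18

18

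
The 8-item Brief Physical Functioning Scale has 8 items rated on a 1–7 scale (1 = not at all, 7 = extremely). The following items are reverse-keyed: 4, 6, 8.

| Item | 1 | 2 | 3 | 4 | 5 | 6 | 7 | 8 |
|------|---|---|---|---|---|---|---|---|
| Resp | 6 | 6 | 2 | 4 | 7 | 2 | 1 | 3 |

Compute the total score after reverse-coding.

Reverse-coded items (reversed = (1+7) − raw = 8 − raw):
  item 4: 8 − 4 = 4
  item 6: 8 − 2 = 6
  item 8: 8 − 3 = 5
Scored items: 6, 6, 2, 4, 7, 6, 1, 5
Total = 6 + 6 + 2 + 4 + 7 + 6 + 1 + 5 = 37

37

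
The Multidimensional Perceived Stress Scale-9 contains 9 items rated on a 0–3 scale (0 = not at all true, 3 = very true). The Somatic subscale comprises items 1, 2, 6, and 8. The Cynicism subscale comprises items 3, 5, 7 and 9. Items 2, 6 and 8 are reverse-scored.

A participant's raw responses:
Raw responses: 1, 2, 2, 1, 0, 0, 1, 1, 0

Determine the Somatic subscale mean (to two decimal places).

1.75

Somatic items: 1, 2, 6, 8.
Of these, items 2, 6, & 8 are reverse-scored; reversed = (0+3) − raw = 3 − raw.
  item 1: 1
  item 2: 3 − 2 = 1
  item 6: 3 − 0 = 3
  item 8: 3 − 1 = 2
Sum = 1 + 1 + 3 + 2 = 7
Mean = 7 / 4 = 1.75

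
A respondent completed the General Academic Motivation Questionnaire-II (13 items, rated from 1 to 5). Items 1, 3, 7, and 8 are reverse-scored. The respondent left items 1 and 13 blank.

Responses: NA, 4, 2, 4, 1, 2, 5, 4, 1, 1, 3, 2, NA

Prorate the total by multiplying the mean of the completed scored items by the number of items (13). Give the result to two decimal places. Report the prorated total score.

29.55

Reverse-coded (reverse-coded value = 6 − response):
  item 3: 6 − 2 = 4
  item 7: 6 − 5 = 1
  item 8: 6 − 4 = 2
Completed scored items (11 of 13): 4, 4, 4, 1, 2, 1, 2, 1, 1, 3, 2; sum = 25.
Person mean = 25 / 11 ≈ 2.2727
Prorated total = (25 / 11) × 13 = 29.55 (to 2 dp)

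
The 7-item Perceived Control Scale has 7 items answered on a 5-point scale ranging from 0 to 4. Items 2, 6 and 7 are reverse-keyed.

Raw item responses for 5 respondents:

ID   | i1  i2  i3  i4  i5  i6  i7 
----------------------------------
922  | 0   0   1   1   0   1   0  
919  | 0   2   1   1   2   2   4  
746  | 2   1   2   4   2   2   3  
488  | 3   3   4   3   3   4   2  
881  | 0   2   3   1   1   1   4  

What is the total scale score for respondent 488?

Respondent 488 raw: 3, 3, 4, 3, 3, 4, 2.
Reverse-coded (reversed = (0+4) − raw = 4 − raw):
  item 1: 3
  item 2: 4 − 3 = 1
  item 3: 4
  item 4: 3
  item 5: 3
  item 6: 4 − 4 = 0
  item 7: 4 − 2 = 2
Sum = 3 + 1 + 4 + 3 + 3 + 0 + 2 = 16

16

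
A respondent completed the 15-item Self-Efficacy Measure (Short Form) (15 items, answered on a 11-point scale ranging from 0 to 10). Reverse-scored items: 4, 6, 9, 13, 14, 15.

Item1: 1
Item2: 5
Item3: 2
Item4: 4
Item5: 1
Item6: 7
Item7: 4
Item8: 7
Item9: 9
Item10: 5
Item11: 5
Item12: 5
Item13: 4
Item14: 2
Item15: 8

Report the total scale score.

Reverse-coded items (reversed = (0+10) − raw = 10 − raw):
  item 4: 10 − 4 = 6
  item 6: 10 − 7 = 3
  item 9: 10 − 9 = 1
  item 13: 10 − 4 = 6
  item 14: 10 − 2 = 8
  item 15: 10 − 8 = 2
Scored responses: 1, 5, 2, 6, 1, 3, 4, 7, 1, 5, 5, 5, 6, 8, 2
Total = 1 + 5 + 2 + 6 + 1 + 3 + 4 + 7 + 1 + 5 + 5 + 5 + 6 + 8 + 2 = 61

61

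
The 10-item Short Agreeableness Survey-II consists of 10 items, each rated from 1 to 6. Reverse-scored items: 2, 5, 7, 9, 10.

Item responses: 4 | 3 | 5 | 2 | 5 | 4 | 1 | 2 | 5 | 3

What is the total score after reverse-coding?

35

Reverse-scored items use 7 − raw:
  item 2: 7 − 3 = 4
  item 5: 7 − 5 = 2
  item 7: 7 − 1 = 6
  item 9: 7 − 5 = 2
  item 10: 7 − 3 = 4
Scored responses: 4, 4, 5, 2, 2, 4, 6, 2, 2, 4
Total = 4 + 4 + 5 + 2 + 2 + 4 + 6 + 2 + 2 + 4 = 35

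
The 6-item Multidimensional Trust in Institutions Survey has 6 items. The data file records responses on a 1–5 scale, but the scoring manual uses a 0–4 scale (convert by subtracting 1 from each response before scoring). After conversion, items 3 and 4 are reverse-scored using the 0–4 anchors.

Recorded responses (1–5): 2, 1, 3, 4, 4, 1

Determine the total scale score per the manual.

7

Convert to 0–4: 1, 0, 2, 3, 3, 0
Reverse-coded (reversed = (0+4) − raw = 4 − raw):
  item 3: 4 − 2 = 2
  item 4: 4 − 3 = 1
Scored: 1, 0, 2, 1, 3, 0
Total = 7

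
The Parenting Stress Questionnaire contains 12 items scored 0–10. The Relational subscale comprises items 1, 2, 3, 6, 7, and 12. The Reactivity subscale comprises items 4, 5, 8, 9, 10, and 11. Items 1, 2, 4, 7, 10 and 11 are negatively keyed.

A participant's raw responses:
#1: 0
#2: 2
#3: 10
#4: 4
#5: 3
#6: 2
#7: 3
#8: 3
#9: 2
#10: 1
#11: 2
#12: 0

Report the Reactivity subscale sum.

31

Reactivity items: 4, 5, 8, 9, 10, 11.
Of these, items 4, 10 and 11 are negatively keyed; on a 0–10 scale, reversed = 10 − raw.
  item 4: 10 − 4 = 6
  item 5: 3
  item 8: 3
  item 9: 2
  item 10: 10 − 1 = 9
  item 11: 10 − 2 = 8
Sum = 6 + 3 + 3 + 2 + 9 + 8 = 31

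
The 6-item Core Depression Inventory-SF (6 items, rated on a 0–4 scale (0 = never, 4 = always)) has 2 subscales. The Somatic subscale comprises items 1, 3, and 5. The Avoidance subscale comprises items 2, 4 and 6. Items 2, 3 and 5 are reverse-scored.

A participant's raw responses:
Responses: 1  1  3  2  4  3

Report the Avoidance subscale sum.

8

Avoidance items: 2, 4, 6.
Of these, item 2 is reverse-scored; on a 0–4 scale, reversed = 4 − raw.
  item 2: 4 − 1 = 3
  item 4: 2
  item 6: 3
Sum = 3 + 2 + 3 = 8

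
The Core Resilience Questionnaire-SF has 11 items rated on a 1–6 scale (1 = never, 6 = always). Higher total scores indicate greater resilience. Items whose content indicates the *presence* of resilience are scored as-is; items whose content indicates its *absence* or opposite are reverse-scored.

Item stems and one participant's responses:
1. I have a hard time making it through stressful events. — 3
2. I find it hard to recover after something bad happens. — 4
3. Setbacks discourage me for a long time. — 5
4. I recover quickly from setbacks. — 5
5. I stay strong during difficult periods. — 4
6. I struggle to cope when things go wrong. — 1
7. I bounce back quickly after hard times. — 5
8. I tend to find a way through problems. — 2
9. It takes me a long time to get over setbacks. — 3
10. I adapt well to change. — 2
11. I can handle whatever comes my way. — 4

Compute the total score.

Items 1, 2, 3, 6, 9 describe the absence/opposite of resilience → reverse-score.
reversed = (1+6) − raw = 7 − raw.
  item 1: 7 − 3 = 4
  item 2: 7 − 4 = 3
  item 3: 7 − 5 = 2
  item 4: 5
  item 5: 4
  item 6: 7 − 1 = 6
  item 7: 5
  item 8: 2
  item 9: 7 − 3 = 4
  item 10: 2
  item 11: 4
Total = 4 + 3 + 2 + 5 + 4 + 6 + 5 + 2 + 4 + 2 + 4 = 41

41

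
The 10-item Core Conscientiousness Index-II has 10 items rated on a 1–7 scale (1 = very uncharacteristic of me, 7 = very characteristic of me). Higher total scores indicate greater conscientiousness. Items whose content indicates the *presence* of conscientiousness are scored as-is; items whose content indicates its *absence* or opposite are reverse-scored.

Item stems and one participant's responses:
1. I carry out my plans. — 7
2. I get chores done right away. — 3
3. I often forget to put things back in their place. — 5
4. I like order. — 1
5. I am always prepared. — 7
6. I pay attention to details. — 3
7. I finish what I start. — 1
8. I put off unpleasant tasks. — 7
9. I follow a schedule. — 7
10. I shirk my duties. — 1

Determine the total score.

Items 3, 8, 10 describe the absence/opposite of conscientiousness → reverse-score.
reversed = (1+7) − raw = 8 − raw.
  item 1: 7
  item 2: 3
  item 3: 8 − 5 = 3
  item 4: 1
  item 5: 7
  item 6: 3
  item 7: 1
  item 8: 8 − 7 = 1
  item 9: 7
  item 10: 8 − 1 = 7
Total = 7 + 3 + 3 + 1 + 7 + 3 + 1 + 1 + 7 + 7 = 40

40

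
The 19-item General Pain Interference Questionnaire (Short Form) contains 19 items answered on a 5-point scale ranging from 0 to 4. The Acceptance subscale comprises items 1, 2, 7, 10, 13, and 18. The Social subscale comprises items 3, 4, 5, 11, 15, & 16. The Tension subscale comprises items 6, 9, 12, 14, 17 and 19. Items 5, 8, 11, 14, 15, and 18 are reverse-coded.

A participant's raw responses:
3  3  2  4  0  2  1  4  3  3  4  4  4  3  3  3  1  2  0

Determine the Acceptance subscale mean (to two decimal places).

Acceptance items: 1, 2, 7, 10, 13, 18.
Of these, item 18 is reverse-coded; on a 0–4 scale, reversed = 4 − raw.
  item 1: 3
  item 2: 3
  item 7: 1
  item 10: 3
  item 13: 4
  item 18: 4 − 2 = 2
Sum = 3 + 3 + 1 + 3 + 4 + 2 = 16
Mean = 16 / 6 = 2.67

2.67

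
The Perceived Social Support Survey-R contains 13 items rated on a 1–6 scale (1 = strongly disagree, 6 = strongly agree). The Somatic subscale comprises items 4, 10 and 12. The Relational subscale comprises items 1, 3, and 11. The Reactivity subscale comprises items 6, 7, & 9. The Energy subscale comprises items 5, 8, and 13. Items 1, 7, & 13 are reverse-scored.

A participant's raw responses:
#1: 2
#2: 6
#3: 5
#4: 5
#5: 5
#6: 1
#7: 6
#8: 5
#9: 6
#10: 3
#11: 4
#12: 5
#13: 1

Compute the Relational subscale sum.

14

Relational items: 1, 3, 11.
Of these, item 1 is reverse-scored; reversed = (1+6) − raw = 7 − raw.
  item 1: 7 − 2 = 5
  item 3: 5
  item 11: 4
Sum = 5 + 5 + 4 = 14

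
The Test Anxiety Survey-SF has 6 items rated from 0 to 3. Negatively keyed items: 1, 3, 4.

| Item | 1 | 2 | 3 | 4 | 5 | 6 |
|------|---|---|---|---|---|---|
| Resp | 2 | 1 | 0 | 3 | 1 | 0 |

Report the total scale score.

6

Reversing items 1, 3, and 4 with 3 − raw:
Total = (3−2) + 1 + (3−0) + (3−3) + 1 + 0
      = 1 + 1 + 3 + 0 + 1 + 0 = 6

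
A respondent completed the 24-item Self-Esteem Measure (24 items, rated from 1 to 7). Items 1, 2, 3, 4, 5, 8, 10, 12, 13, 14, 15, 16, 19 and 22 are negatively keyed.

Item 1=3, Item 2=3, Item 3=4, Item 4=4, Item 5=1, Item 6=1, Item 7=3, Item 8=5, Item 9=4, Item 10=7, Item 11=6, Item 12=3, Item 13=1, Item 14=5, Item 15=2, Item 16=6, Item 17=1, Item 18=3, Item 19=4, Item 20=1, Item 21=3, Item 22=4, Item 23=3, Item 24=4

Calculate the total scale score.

Reverse-coded items (reverse-coded value = 8 − response):
  item 1: 8 − 3 = 5
  item 2: 8 − 3 = 5
  item 3: 8 − 4 = 4
  item 4: 8 − 4 = 4
  item 5: 8 − 1 = 7
  item 8: 8 − 5 = 3
  item 10: 8 − 7 = 1
  item 12: 8 − 3 = 5
  item 13: 8 − 1 = 7
  item 14: 8 − 5 = 3
  item 15: 8 − 2 = 6
  item 16: 8 − 6 = 2
  item 19: 8 − 4 = 4
  item 22: 8 − 4 = 4
Scored responses: 5, 5, 4, 4, 7, 1, 3, 3, 4, 1, 6, 5, 7, 3, 6, 2, 1, 3, 4, 1, 3, 4, 3, 4
Total = 5 + 5 + 4 + 4 + 7 + 1 + 3 + 3 + 4 + 1 + 6 + 5 + 7 + 3 + 6 + 2 + 1 + 3 + 4 + 1 + 3 + 4 + 3 + 4 = 89

89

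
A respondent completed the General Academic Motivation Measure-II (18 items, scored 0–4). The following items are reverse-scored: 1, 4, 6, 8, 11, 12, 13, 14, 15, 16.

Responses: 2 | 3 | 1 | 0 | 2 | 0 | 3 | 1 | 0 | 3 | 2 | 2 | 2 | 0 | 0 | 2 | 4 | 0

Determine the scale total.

45

Reverse-coded items (reversed = (0+4) − raw = 4 − raw):
  item 1: 4 − 2 = 2
  item 4: 4 − 0 = 4
  item 6: 4 − 0 = 4
  item 8: 4 − 1 = 3
  item 11: 4 − 2 = 2
  item 12: 4 − 2 = 2
  item 13: 4 − 2 = 2
  item 14: 4 − 0 = 4
  item 15: 4 − 0 = 4
  item 16: 4 − 2 = 2
Scored responses: 2, 3, 1, 4, 2, 4, 3, 3, 0, 3, 2, 2, 2, 4, 4, 2, 4, 0
Total = 2 + 3 + 1 + 4 + 2 + 4 + 3 + 3 + 0 + 3 + 2 + 2 + 2 + 4 + 4 + 2 + 4 + 0 = 45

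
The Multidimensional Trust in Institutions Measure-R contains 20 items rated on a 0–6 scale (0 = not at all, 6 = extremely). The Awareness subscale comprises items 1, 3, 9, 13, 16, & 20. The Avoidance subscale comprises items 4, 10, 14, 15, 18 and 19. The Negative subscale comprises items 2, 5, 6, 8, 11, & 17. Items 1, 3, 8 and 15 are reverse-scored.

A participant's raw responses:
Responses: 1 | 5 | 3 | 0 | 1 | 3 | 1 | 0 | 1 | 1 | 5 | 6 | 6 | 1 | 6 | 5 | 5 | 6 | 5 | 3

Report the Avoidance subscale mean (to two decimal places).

2.17

Avoidance items: 4, 10, 14, 15, 18, 19.
Of these, item 15 is reverse-scored; reversed = (0+6) − raw = 6 − raw.
  item 4: 0
  item 10: 1
  item 14: 1
  item 15: 6 − 6 = 0
  item 18: 6
  item 19: 5
Sum = 0 + 1 + 1 + 0 + 6 + 5 = 13
Mean = 13 / 6 = 2.17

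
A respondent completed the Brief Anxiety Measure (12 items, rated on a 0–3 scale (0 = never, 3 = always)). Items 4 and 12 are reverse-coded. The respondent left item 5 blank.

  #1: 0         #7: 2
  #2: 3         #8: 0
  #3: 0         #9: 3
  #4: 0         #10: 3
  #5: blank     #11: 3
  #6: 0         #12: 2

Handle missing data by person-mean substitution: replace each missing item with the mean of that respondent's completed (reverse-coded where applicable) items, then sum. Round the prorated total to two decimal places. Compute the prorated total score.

Reverse-coded (reversed = (0+3) − raw = 3 − raw):
  item 4: 3 − 0 = 3
  item 12: 3 − 2 = 1
Completed scored items (11 of 12): 0, 3, 0, 3, 0, 2, 0, 3, 3, 3, 1; sum = 18.
Person mean = 18 / 11 ≈ 1.6364
Prorated total = (18 / 11) × 12 = 19.64 (to 2 dp)

19.64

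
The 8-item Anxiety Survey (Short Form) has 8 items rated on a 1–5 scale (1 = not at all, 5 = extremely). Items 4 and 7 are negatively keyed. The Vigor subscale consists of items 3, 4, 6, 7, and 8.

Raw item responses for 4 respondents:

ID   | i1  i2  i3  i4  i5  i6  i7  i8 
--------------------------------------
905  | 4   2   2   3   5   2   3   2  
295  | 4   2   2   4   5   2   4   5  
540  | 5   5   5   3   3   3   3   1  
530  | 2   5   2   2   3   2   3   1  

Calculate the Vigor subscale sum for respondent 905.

Respondent 905 raw: 4, 2, 2, 3, 5, 2, 3, 2.
Vigor items: 3, 4, 6, 7, 8.
Reverse-coded (reverse-coded value = 6 − response):
  item 3: 2
  item 4: 6 − 3 = 3
  item 6: 2
  item 7: 6 − 3 = 3
  item 8: 2
Sum = 2 + 3 + 2 + 3 + 2 = 12

12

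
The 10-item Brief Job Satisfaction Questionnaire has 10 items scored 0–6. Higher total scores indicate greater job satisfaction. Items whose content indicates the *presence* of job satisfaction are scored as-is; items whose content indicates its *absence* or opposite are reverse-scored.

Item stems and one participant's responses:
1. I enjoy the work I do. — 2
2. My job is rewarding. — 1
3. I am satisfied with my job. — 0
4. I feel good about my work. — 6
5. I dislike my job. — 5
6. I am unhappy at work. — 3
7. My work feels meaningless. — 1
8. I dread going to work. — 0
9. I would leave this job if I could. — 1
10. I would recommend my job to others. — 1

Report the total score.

Items 5, 6, 7, 8, 9 describe the absence/opposite of job satisfaction → reverse-score.
reversed = (0+6) − raw = 6 − raw.
  item 1: 2
  item 2: 1
  item 3: 0
  item 4: 6
  item 5: 6 − 5 = 1
  item 6: 6 − 3 = 3
  item 7: 6 − 1 = 5
  item 8: 6 − 0 = 6
  item 9: 6 − 1 = 5
  item 10: 1
Total = 2 + 1 + 0 + 6 + 1 + 3 + 5 + 6 + 5 + 1 = 30

30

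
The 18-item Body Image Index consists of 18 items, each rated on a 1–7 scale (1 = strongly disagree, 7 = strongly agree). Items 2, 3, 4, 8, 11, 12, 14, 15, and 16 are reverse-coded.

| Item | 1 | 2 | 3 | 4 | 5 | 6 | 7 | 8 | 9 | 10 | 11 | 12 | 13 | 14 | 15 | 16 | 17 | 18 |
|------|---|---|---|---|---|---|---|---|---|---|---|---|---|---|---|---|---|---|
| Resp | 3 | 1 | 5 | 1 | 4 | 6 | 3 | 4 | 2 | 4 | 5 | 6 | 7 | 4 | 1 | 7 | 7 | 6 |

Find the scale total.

80

Apply reverse scoring (reverse-coded value = 8 − response):
  item 2: 8 − 1 = 7
  item 3: 8 − 5 = 3
  item 4: 8 − 1 = 7
  item 8: 8 − 4 = 4
  item 11: 8 − 5 = 3
  item 12: 8 − 6 = 2
  item 14: 8 − 4 = 4
  item 15: 8 − 1 = 7
  item 16: 8 − 7 = 1
After reverse-coding: 3, 7, 3, 7, 4, 6, 3, 4, 2, 4, 3, 2, 7, 4, 7, 1, 7, 6
Total = 3 + 7 + 3 + 7 + 4 + 6 + 3 + 4 + 2 + 4 + 3 + 2 + 7 + 4 + 7 + 1 + 7 + 6 = 80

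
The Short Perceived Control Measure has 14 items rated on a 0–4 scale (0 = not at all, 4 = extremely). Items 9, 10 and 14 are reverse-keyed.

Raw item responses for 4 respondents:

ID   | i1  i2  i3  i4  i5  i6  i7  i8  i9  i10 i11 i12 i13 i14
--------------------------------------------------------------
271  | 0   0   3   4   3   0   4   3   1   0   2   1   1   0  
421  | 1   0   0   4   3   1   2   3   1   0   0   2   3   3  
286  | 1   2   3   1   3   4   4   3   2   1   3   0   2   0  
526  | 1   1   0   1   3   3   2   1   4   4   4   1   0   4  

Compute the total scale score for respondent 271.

32

Respondent 271 raw: 0, 0, 3, 4, 3, 0, 4, 3, 1, 0, 2, 1, 1, 0.
Reverse-coded (reverse-coded value = 4 − response):
  item 1: 0
  item 2: 0
  item 3: 3
  item 4: 4
  item 5: 3
  item 6: 0
  item 7: 4
  item 8: 3
  item 9: 4 − 1 = 3
  item 10: 4 − 0 = 4
  item 11: 2
  item 12: 1
  item 13: 1
  item 14: 4 − 0 = 4
Sum = 0 + 0 + 3 + 4 + 3 + 0 + 4 + 3 + 3 + 4 + 2 + 1 + 1 + 4 = 32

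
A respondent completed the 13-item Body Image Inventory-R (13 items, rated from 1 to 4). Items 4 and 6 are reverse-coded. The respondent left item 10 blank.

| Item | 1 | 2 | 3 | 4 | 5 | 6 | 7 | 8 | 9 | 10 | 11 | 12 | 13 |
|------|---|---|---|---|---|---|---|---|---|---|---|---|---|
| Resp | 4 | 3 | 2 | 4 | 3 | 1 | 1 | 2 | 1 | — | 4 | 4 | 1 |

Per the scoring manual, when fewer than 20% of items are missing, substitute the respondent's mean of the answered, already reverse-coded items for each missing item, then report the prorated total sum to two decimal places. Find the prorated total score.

Reverse-coded (reversed = (1+4) − raw = 5 − raw):
  item 4: 5 − 4 = 1
  item 6: 5 − 1 = 4
Completed scored items (12 of 13): 4, 3, 2, 1, 3, 4, 1, 2, 1, 4, 4, 1; sum = 30.
Person mean = 30 / 12 ≈ 2.5000
Prorated total = (30 / 12) × 13 = 32.50 (to 2 dp)

32.50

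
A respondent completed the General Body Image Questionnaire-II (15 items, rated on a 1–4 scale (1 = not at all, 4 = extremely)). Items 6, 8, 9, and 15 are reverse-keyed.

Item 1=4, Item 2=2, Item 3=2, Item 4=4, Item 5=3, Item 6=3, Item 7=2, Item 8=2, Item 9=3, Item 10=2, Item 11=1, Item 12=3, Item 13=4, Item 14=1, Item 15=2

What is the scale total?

38

Raw sum = 38. Reverse-keyed items: 6, 8, 9, 15; their raw sum = 10.
Each reversal replaces raw with 5 − raw, changing the total by 5 − 2·raw per item.
Total = 38 + 4·5 − 2·10 = 38 + 20 − 20 = 38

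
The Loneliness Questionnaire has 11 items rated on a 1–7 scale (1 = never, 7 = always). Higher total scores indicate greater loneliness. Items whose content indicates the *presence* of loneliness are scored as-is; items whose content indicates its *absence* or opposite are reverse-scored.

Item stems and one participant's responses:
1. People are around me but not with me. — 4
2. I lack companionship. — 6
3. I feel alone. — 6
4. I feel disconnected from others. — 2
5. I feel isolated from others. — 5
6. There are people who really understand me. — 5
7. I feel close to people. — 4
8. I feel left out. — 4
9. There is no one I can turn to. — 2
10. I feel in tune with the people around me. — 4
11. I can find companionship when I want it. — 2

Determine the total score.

Items 6, 7, 10, 11 describe the absence/opposite of loneliness → reverse-score.
reverse-coded value = 8 − response.
  item 1: 4
  item 2: 6
  item 3: 6
  item 4: 2
  item 5: 5
  item 6: 8 − 5 = 3
  item 7: 8 − 4 = 4
  item 8: 4
  item 9: 2
  item 10: 8 − 4 = 4
  item 11: 8 − 2 = 6
Total = 4 + 6 + 6 + 2 + 5 + 3 + 4 + 4 + 2 + 4 + 6 = 46

46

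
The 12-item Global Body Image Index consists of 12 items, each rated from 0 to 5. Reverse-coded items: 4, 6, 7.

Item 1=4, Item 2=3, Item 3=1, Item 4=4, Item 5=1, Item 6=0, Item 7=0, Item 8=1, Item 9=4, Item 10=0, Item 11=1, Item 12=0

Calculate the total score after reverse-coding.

Reversing items 4, 6, and 7 with 5 − raw:
Total = 4 + 3 + 1 + (5−4) + 1 + (5−0) + (5−0) + 1 + 4 + 0 + 1 + 0
      = 4 + 3 + 1 + 1 + 1 + 5 + 5 + 1 + 4 + 0 + 1 + 0 = 26

26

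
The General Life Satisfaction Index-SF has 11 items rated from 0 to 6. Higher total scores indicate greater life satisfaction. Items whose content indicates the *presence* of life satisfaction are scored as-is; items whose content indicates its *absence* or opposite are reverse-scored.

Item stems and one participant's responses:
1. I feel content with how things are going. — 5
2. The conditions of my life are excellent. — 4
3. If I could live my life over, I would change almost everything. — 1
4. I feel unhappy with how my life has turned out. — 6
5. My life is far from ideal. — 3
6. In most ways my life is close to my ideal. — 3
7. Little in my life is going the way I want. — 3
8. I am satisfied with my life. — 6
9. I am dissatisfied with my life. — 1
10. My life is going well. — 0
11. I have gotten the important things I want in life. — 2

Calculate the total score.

36

Items 3, 4, 5, 7, 9 describe the absence/opposite of life satisfaction → reverse-score.
reversed = (0+6) − raw = 6 − raw.
  item 1: 5
  item 2: 4
  item 3: 6 − 1 = 5
  item 4: 6 − 6 = 0
  item 5: 6 − 3 = 3
  item 6: 3
  item 7: 6 − 3 = 3
  item 8: 6
  item 9: 6 − 1 = 5
  item 10: 0
  item 11: 2
Total = 5 + 4 + 5 + 0 + 3 + 3 + 3 + 6 + 5 + 0 + 2 = 36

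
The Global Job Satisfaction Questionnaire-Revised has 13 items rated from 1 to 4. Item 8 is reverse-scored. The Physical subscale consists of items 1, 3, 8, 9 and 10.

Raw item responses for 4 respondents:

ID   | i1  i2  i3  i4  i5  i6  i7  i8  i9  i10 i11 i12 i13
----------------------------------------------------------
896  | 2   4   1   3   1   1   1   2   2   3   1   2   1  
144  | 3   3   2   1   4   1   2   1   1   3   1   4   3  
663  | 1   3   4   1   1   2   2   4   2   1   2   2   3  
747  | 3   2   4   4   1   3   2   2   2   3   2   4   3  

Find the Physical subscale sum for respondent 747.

15

Respondent 747 raw: 3, 2, 4, 4, 1, 3, 2, 2, 2, 3, 2, 4, 3.
Physical items: 1, 3, 8, 9, 10.
Reverse-coded (reversed = (1+4) − raw = 5 − raw):
  item 1: 3
  item 3: 4
  item 8: 5 − 2 = 3
  item 9: 2
  item 10: 3
Sum = 3 + 4 + 3 + 2 + 3 = 15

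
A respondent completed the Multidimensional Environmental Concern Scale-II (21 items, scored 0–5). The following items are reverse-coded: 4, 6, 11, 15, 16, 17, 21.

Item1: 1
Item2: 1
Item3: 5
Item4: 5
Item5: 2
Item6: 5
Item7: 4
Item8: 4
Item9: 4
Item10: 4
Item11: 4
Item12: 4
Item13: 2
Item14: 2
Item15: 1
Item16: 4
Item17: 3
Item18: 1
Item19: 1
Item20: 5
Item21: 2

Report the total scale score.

51

Reverse-coded items use 5 − raw:
  item 4: 5 − 5 = 0
  item 6: 5 − 5 = 0
  item 11: 5 − 4 = 1
  item 15: 5 − 1 = 4
  item 16: 5 − 4 = 1
  item 17: 5 − 3 = 2
  item 21: 5 − 2 = 3
After reverse-coding: 1, 1, 5, 0, 2, 0, 4, 4, 4, 4, 1, 4, 2, 2, 4, 1, 2, 1, 1, 5, 3
Total = 1 + 1 + 5 + 0 + 2 + 0 + 4 + 4 + 4 + 4 + 1 + 4 + 2 + 2 + 4 + 1 + 2 + 1 + 1 + 5 + 3 = 51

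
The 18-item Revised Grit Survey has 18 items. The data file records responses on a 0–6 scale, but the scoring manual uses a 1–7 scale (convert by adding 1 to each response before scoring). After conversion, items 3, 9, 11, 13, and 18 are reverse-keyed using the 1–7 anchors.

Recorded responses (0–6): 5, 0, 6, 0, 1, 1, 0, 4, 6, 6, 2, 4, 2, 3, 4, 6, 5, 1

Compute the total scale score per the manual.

Convert to 1–7: 6, 1, 7, 1, 2, 2, 1, 5, 7, 7, 3, 5, 3, 4, 5, 7, 6, 2
Reverse-coded (on a 1–7 scale, reversed = 8 − raw):
  item 3: 8 − 7 = 1
  item 9: 8 − 7 = 1
  item 11: 8 − 3 = 5
  item 13: 8 − 3 = 5
  item 18: 8 − 2 = 6
Scored: 6, 1, 1, 1, 2, 2, 1, 5, 1, 7, 5, 5, 5, 4, 5, 7, 6, 6
Total = 70

70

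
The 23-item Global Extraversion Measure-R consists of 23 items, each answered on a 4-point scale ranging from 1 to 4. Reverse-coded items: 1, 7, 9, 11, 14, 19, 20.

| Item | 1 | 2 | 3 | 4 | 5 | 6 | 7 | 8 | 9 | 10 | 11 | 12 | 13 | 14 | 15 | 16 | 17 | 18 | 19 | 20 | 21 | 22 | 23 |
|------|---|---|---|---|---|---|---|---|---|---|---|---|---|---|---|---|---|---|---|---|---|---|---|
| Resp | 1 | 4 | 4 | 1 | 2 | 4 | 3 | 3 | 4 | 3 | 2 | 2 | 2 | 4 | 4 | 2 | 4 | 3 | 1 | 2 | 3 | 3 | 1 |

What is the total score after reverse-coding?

Raw sum = 62. Reverse-coded items: 1, 7, 9, 11, 14, 19, 20; their raw sum = 17.
Each reversal replaces raw with 5 − raw, changing the total by 5 − 2·raw per item.
Total = 62 + 7·5 − 2·17 = 62 + 35 − 34 = 63

63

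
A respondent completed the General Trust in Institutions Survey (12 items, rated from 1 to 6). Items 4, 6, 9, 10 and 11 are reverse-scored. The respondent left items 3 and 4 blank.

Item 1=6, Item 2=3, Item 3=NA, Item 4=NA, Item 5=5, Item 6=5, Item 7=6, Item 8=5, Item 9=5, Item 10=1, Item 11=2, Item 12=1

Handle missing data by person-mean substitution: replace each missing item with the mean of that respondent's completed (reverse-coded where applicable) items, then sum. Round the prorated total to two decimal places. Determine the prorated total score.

Reverse-coded (reversed = (1+6) − raw = 7 − raw):
  item 6: 7 − 5 = 2
  item 9: 7 − 5 = 2
  item 10: 7 − 1 = 6
  item 11: 7 − 2 = 5
Completed scored items (10 of 12): 6, 3, 5, 2, 6, 5, 2, 6, 5, 1; sum = 41.
Person mean = 41 / 10 ≈ 4.1000
Prorated total = (41 / 10) × 12 = 49.20 (to 2 dp)

49.20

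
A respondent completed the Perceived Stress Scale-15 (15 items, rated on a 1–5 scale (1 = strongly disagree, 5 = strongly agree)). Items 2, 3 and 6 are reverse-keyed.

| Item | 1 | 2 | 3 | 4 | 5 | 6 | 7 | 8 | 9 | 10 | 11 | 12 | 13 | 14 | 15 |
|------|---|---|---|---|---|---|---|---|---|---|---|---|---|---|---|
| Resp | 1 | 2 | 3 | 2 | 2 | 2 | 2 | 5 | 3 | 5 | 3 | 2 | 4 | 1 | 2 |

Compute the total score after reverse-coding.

43

Reverse-keyed items use 6 − raw:
  item 2: 6 − 2 = 4
  item 3: 6 − 3 = 3
  item 6: 6 − 2 = 4
Scored items: 1, 4, 3, 2, 2, 4, 2, 5, 3, 5, 3, 2, 4, 1, 2
Total = 1 + 4 + 3 + 2 + 2 + 4 + 2 + 5 + 3 + 5 + 3 + 2 + 4 + 1 + 2 = 43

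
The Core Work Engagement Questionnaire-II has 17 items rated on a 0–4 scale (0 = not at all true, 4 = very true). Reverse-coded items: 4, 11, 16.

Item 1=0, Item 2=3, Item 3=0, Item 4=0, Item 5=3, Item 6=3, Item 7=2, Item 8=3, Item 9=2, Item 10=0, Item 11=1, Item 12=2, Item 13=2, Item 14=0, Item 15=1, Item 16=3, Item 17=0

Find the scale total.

29

Apply reverse scoring (reversed = (0+4) − raw = 4 − raw):
  item 4: 4 − 0 = 4
  item 11: 4 − 1 = 3
  item 16: 4 − 3 = 1
Scored responses: 0, 3, 0, 4, 3, 3, 2, 3, 2, 0, 3, 2, 2, 0, 1, 1, 0
Total = 0 + 3 + 0 + 4 + 3 + 3 + 2 + 3 + 2 + 0 + 3 + 2 + 2 + 0 + 1 + 1 + 0 = 29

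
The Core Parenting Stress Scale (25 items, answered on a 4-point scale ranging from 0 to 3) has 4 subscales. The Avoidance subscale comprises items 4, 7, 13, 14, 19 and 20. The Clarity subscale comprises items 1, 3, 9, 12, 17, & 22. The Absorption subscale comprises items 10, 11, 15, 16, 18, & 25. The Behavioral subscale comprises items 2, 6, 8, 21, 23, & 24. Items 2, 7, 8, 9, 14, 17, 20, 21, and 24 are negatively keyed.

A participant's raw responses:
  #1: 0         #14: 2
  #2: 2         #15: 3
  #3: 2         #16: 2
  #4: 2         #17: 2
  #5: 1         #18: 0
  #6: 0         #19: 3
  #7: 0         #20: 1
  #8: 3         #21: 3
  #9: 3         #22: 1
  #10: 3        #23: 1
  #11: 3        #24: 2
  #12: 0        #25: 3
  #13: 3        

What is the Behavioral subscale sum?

3

Behavioral items: 2, 6, 8, 21, 23, 24.
Of these, items 2, 8, 21, & 24 are negatively keyed; on a 0–3 scale, reversed = 3 − raw.
  item 2: 3 − 2 = 1
  item 6: 0
  item 8: 3 − 3 = 0
  item 21: 3 − 3 = 0
  item 23: 1
  item 24: 3 − 2 = 1
Sum = 1 + 0 + 0 + 0 + 1 + 1 = 3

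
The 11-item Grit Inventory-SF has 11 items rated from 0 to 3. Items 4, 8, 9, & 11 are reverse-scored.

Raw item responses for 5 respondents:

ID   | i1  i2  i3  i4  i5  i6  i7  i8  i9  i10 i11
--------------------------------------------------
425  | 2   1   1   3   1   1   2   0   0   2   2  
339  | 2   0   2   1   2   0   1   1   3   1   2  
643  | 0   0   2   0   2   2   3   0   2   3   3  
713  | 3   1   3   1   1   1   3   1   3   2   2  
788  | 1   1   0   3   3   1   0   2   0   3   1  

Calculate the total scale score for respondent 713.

19

Respondent 713 raw: 3, 1, 3, 1, 1, 1, 3, 1, 3, 2, 2.
Reverse-coded (reversed = (0+3) − raw = 3 − raw):
  item 1: 3
  item 2: 1
  item 3: 3
  item 4: 3 − 1 = 2
  item 5: 1
  item 6: 1
  item 7: 3
  item 8: 3 − 1 = 2
  item 9: 3 − 3 = 0
  item 10: 2
  item 11: 3 − 2 = 1
Sum = 3 + 1 + 3 + 2 + 1 + 1 + 3 + 2 + 0 + 2 + 1 = 19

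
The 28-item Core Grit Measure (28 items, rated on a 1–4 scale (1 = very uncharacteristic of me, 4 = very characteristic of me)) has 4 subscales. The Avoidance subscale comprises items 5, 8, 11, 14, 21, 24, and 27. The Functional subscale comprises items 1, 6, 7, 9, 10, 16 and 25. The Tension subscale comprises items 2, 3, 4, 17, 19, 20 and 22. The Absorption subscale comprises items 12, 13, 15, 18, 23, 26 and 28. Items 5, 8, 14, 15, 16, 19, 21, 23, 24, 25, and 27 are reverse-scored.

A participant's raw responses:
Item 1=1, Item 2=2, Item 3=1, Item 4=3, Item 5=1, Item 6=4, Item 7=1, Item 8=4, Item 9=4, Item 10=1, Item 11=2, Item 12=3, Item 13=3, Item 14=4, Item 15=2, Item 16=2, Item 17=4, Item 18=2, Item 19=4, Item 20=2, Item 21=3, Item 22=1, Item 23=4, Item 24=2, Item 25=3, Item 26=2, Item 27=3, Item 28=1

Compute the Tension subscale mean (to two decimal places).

2.00

Tension items: 2, 3, 4, 17, 19, 20, 22.
Of these, item 19 is reverse-scored; on a 1–4 scale, reversed = 5 − raw.
  item 2: 2
  item 3: 1
  item 4: 3
  item 17: 4
  item 19: 5 − 4 = 1
  item 20: 2
  item 22: 1
Sum = 2 + 1 + 3 + 4 + 1 + 2 + 1 = 14
Mean = 14 / 7 = 2.00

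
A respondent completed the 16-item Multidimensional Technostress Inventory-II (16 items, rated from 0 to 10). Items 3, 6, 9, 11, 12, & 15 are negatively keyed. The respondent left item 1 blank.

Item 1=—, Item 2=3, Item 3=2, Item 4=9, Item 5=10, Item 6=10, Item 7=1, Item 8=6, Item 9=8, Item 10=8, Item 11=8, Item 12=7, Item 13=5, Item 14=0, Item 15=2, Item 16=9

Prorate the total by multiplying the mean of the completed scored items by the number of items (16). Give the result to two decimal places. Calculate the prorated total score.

Reverse-coded (reversed = (0+10) − raw = 10 − raw):
  item 3: 10 − 2 = 8
  item 6: 10 − 10 = 0
  item 9: 10 − 8 = 2
  item 11: 10 − 8 = 2
  item 12: 10 − 7 = 3
  item 15: 10 − 2 = 8
Completed scored items (15 of 16): 3, 8, 9, 10, 0, 1, 6, 2, 8, 2, 3, 5, 0, 8, 9; sum = 74.
Person mean = 74 / 15 ≈ 4.9333
Prorated total = (74 / 15) × 16 = 78.93 (to 2 dp)

78.93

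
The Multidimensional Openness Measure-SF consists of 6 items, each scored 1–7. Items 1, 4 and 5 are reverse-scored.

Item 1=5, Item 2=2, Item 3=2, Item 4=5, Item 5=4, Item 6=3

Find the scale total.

Apply reverse scoring (reverse-coded value = 8 − response):
  item 1: 8 − 5 = 3
  item 4: 8 − 5 = 3
  item 5: 8 − 4 = 4
Scored items: 3, 2, 2, 3, 4, 3
Total = 3 + 2 + 2 + 3 + 4 + 3 = 17

17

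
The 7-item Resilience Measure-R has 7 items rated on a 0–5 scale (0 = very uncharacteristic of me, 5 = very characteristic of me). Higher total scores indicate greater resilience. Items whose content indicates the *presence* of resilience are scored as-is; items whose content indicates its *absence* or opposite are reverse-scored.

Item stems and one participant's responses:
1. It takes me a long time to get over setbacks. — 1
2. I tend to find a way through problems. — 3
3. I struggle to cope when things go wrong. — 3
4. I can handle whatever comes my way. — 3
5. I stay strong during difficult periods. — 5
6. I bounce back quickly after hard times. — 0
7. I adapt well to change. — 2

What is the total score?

19

Items 1, 3 describe the absence/opposite of resilience → reverse-score.
reversed = (0+5) − raw = 5 − raw.
  item 1: 5 − 1 = 4
  item 2: 3
  item 3: 5 − 3 = 2
  item 4: 3
  item 5: 5
  item 6: 0
  item 7: 2
Total = 4 + 3 + 2 + 3 + 5 + 0 + 2 = 19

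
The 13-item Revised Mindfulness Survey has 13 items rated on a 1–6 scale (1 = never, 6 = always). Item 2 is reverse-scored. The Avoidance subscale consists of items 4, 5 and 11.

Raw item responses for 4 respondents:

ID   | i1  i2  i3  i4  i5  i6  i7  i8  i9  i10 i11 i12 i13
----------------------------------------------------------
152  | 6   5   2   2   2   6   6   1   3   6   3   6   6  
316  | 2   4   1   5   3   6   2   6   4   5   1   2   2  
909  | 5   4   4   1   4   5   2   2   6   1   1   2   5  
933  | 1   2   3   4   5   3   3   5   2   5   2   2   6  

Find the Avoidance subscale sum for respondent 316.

9

Respondent 316 raw: 2, 4, 1, 5, 3, 6, 2, 6, 4, 5, 1, 2, 2.
Avoidance items: 4, 5, 11.
Reverse-coded (reversed = (1+6) − raw = 7 − raw):
  item 4: 5
  item 5: 3
  item 11: 1
Sum = 5 + 3 + 1 = 9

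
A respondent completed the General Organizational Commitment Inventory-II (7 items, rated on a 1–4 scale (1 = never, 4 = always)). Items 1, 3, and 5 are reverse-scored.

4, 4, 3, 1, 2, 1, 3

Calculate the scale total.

Reversing items 1, 3, and 5 with 5 − raw:
Total = (5−4) + 4 + (5−3) + 1 + (5−2) + 1 + 3
      = 1 + 4 + 2 + 1 + 3 + 1 + 3 = 15

15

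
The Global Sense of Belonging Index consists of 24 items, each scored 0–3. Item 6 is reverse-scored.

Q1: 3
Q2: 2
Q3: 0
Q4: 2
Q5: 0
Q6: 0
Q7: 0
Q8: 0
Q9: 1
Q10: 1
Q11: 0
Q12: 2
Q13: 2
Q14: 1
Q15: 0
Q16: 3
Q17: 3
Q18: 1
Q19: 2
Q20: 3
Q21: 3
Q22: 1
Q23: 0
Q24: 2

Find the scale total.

35

Raw sum = 32. Reverse-scored items: 6; their raw sum = 0.
Each reversal replaces raw with 3 − raw, changing the total by 3 − 2·raw per item.
Total = 32 + 1·3 − 2·0 = 32 + 3 − 0 = 35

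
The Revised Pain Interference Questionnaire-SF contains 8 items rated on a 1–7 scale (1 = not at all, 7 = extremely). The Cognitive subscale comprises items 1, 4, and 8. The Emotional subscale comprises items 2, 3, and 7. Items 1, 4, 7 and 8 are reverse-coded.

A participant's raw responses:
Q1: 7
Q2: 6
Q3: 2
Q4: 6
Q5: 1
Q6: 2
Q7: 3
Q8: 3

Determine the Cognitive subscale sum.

8

Cognitive items: 1, 4, 8.
Of these, items 1, 4, and 8 are reverse-coded; reverse-coded value = 8 − response.
  item 1: 8 − 7 = 1
  item 4: 8 − 6 = 2
  item 8: 8 − 3 = 5
Sum = 1 + 2 + 5 = 8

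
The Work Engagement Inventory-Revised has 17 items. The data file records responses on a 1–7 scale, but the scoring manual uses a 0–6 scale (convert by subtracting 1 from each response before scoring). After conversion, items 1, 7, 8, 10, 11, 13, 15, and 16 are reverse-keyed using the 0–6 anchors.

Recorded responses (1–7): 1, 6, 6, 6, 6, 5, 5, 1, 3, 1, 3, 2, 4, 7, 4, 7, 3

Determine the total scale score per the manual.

Convert to 0–6: 0, 5, 5, 5, 5, 4, 4, 0, 2, 0, 2, 1, 3, 6, 3, 6, 2
Reverse-coded (reverse-coded value = 6 − response):
  item 1: 6 − 0 = 6
  item 7: 6 − 4 = 2
  item 8: 6 − 0 = 6
  item 10: 6 − 0 = 6
  item 11: 6 − 2 = 4
  item 13: 6 − 3 = 3
  item 15: 6 − 3 = 3
  item 16: 6 − 6 = 0
Scored: 6, 5, 5, 5, 5, 4, 2, 6, 2, 6, 4, 1, 3, 6, 3, 0, 2
Total = 65

65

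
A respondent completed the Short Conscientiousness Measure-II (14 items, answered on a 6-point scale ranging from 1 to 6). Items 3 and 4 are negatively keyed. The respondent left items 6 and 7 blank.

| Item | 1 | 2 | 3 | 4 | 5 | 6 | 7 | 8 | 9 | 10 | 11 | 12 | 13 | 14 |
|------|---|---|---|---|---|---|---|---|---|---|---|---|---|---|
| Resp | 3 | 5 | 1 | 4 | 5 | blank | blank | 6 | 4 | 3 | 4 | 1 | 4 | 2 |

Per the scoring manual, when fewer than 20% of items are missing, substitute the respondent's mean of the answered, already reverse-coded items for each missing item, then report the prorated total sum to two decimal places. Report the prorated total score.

Reverse-coded (reversed = (1+6) − raw = 7 − raw):
  item 3: 7 − 1 = 6
  item 4: 7 − 4 = 3
Completed scored items (12 of 14): 3, 5, 6, 3, 5, 6, 4, 3, 4, 1, 4, 2; sum = 46.
Person mean = 46 / 12 ≈ 3.8333
Prorated total = (46 / 12) × 14 = 53.67 (to 2 dp)

53.67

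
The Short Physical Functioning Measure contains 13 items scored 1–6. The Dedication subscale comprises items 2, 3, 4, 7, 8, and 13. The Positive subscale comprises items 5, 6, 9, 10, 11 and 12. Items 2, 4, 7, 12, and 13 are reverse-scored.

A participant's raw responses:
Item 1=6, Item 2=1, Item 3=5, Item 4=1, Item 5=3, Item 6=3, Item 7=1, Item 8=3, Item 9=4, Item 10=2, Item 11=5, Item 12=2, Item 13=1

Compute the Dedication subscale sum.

32

Dedication items: 2, 3, 4, 7, 8, 13.
Of these, items 2, 4, 7 and 13 are reverse-scored; on a 1–6 scale, reversed = 7 − raw.
  item 2: 7 − 1 = 6
  item 3: 5
  item 4: 7 − 1 = 6
  item 7: 7 − 1 = 6
  item 8: 3
  item 13: 7 − 1 = 6
Sum = 6 + 5 + 6 + 6 + 3 + 6 = 32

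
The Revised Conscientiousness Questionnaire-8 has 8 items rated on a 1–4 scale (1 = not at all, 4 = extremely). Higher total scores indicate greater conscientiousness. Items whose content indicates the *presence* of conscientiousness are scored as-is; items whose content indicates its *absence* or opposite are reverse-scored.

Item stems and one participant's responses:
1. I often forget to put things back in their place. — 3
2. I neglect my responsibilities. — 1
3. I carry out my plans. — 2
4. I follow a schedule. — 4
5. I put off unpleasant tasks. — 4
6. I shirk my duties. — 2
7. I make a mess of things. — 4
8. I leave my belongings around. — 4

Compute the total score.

18

Items 1, 2, 5, 6, 7, 8 describe the absence/opposite of conscientiousness → reverse-score.
on a 1–4 scale, reversed = 5 − raw.
  item 1: 5 − 3 = 2
  item 2: 5 − 1 = 4
  item 3: 2
  item 4: 4
  item 5: 5 − 4 = 1
  item 6: 5 − 2 = 3
  item 7: 5 − 4 = 1
  item 8: 5 − 4 = 1
Total = 2 + 4 + 2 + 4 + 1 + 3 + 1 + 1 = 18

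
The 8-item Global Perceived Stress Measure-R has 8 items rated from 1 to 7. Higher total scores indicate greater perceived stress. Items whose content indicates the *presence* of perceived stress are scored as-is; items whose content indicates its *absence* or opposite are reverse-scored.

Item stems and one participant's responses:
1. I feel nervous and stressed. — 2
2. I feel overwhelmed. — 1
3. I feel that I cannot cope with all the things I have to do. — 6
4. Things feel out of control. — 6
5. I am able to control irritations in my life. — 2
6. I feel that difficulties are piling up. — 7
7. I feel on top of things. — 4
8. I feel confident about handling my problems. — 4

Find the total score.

36

Items 5, 7, 8 describe the absence/opposite of perceived stress → reverse-score.
reverse-coded value = 8 − response.
  item 1: 2
  item 2: 1
  item 3: 6
  item 4: 6
  item 5: 8 − 2 = 6
  item 6: 7
  item 7: 8 − 4 = 4
  item 8: 8 − 4 = 4
Total = 2 + 1 + 6 + 6 + 6 + 7 + 4 + 4 = 36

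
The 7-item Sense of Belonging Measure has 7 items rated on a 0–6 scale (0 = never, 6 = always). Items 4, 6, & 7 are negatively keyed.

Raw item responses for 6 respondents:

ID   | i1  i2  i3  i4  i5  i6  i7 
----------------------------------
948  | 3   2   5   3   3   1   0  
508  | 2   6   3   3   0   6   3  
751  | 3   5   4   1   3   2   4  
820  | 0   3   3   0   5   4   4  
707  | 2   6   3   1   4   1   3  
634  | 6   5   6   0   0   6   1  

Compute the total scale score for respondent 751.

26

Respondent 751 raw: 3, 5, 4, 1, 3, 2, 4.
Reverse-coded (reverse-coded value = 6 − response):
  item 1: 3
  item 2: 5
  item 3: 4
  item 4: 6 − 1 = 5
  item 5: 3
  item 6: 6 − 2 = 4
  item 7: 6 − 4 = 2
Sum = 3 + 5 + 4 + 5 + 3 + 4 + 2 = 26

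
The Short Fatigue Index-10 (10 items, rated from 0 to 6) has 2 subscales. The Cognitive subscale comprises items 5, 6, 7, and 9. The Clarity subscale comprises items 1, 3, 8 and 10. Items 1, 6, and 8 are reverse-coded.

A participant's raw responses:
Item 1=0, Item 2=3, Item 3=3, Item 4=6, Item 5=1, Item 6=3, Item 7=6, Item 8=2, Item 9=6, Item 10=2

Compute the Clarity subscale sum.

Clarity items: 1, 3, 8, 10.
Of these, items 1 and 8 are reverse-coded; reverse-coded value = 6 − response.
  item 1: 6 − 0 = 6
  item 3: 3
  item 8: 6 − 2 = 4
  item 10: 2
Sum = 6 + 3 + 4 + 2 = 15

15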